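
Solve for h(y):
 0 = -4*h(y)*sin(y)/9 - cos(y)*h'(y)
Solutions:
 h(y) = C1*cos(y)^(4/9)


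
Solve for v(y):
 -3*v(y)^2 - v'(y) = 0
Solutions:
 v(y) = 1/(C1 + 3*y)


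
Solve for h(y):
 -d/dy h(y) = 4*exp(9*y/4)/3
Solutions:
 h(y) = C1 - 16*exp(9*y/4)/27


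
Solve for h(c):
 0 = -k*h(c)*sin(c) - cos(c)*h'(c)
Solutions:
 h(c) = C1*exp(k*log(cos(c)))


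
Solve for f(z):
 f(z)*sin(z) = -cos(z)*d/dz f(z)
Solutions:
 f(z) = C1*cos(z)


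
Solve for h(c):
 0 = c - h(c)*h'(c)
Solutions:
 h(c) = -sqrt(C1 + c^2)
 h(c) = sqrt(C1 + c^2)


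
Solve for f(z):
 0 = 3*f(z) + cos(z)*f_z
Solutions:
 f(z) = C1*(sin(z) - 1)^(3/2)/(sin(z) + 1)^(3/2)


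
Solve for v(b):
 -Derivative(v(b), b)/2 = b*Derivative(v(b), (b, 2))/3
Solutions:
 v(b) = C1 + C2/sqrt(b)


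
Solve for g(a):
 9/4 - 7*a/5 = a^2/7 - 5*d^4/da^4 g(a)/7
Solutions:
 g(a) = C1 + C2*a + C3*a^2 + C4*a^3 + a^6/1800 + 49*a^5/3000 - 21*a^4/160


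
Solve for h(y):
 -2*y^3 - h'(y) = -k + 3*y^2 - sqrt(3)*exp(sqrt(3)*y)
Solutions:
 h(y) = C1 + k*y - y^4/2 - y^3 + exp(sqrt(3)*y)


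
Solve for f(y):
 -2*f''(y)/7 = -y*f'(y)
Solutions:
 f(y) = C1 + C2*erfi(sqrt(7)*y/2)


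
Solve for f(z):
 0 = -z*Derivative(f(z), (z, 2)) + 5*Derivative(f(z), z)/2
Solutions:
 f(z) = C1 + C2*z^(7/2)


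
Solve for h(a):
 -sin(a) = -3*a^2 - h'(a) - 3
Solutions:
 h(a) = C1 - a^3 - 3*a - cos(a)


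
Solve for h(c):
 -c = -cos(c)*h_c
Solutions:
 h(c) = C1 + Integral(c/cos(c), c)


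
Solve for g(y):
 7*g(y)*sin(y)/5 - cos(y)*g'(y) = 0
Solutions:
 g(y) = C1/cos(y)^(7/5)


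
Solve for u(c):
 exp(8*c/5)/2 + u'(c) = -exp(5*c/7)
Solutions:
 u(c) = C1 - 7*exp(5*c/7)/5 - 5*exp(8*c/5)/16


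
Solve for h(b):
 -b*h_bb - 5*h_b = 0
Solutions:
 h(b) = C1 + C2/b^4


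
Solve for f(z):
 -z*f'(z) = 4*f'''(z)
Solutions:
 f(z) = C1 + Integral(C2*airyai(-2^(1/3)*z/2) + C3*airybi(-2^(1/3)*z/2), z)


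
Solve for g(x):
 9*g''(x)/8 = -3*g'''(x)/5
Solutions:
 g(x) = C1 + C2*x + C3*exp(-15*x/8)


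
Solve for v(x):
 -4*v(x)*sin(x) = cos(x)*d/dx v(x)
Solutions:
 v(x) = C1*cos(x)^4


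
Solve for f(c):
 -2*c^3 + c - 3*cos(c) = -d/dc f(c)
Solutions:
 f(c) = C1 + c^4/2 - c^2/2 + 3*sin(c)


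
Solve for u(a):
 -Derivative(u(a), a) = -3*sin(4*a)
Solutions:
 u(a) = C1 - 3*cos(4*a)/4


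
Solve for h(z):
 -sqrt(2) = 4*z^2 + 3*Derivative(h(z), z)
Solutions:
 h(z) = C1 - 4*z^3/9 - sqrt(2)*z/3


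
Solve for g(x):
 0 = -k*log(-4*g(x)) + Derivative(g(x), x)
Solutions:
 Integral(1/(log(-_y) + 2*log(2)), (_y, g(x))) = C1 + k*x


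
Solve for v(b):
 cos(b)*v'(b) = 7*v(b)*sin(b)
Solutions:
 v(b) = C1/cos(b)^7


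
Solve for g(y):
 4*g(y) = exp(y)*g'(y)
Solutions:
 g(y) = C1*exp(-4*exp(-y))


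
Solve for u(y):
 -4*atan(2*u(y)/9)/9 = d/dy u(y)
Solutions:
 Integral(1/atan(2*_y/9), (_y, u(y))) = C1 - 4*y/9


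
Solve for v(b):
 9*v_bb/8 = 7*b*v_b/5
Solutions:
 v(b) = C1 + C2*erfi(2*sqrt(35)*b/15)


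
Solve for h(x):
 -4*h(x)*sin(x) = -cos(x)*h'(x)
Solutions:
 h(x) = C1/cos(x)^4


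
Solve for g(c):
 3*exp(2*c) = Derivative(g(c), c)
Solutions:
 g(c) = C1 + 3*exp(2*c)/2


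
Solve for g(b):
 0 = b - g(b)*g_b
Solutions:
 g(b) = -sqrt(C1 + b^2)
 g(b) = sqrt(C1 + b^2)


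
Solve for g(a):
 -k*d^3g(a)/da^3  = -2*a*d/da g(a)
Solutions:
 g(a) = C1 + Integral(C2*airyai(2^(1/3)*a*(1/k)^(1/3)) + C3*airybi(2^(1/3)*a*(1/k)^(1/3)), a)


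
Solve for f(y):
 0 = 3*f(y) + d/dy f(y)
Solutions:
 f(y) = C1*exp(-3*y)


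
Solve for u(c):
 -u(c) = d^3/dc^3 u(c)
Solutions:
 u(c) = C3*exp(-c) + (C1*sin(sqrt(3)*c/2) + C2*cos(sqrt(3)*c/2))*exp(c/2)


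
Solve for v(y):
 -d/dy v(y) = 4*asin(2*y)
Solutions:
 v(y) = C1 - 4*y*asin(2*y) - 2*sqrt(1 - 4*y^2)


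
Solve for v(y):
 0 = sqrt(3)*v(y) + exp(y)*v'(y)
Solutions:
 v(y) = C1*exp(sqrt(3)*exp(-y))


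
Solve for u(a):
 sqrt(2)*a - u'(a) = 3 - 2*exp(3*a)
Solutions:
 u(a) = C1 + sqrt(2)*a^2/2 - 3*a + 2*exp(3*a)/3


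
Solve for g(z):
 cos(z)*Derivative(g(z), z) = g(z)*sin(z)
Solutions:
 g(z) = C1/cos(z)


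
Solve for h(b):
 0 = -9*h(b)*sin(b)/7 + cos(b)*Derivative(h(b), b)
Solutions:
 h(b) = C1/cos(b)^(9/7)


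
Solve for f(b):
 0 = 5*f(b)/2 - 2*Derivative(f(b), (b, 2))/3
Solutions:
 f(b) = C1*exp(-sqrt(15)*b/2) + C2*exp(sqrt(15)*b/2)


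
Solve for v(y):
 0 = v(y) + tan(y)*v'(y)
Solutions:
 v(y) = C1/sin(y)


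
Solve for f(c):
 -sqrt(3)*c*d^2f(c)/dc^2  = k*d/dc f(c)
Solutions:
 f(c) = C1 + c^(-sqrt(3)*re(k)/3 + 1)*(C2*sin(sqrt(3)*log(c)*Abs(im(k))/3) + C3*cos(sqrt(3)*log(c)*im(k)/3))


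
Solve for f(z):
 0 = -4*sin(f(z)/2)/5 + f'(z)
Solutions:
 -4*z/5 + log(cos(f(z)/2) - 1) - log(cos(f(z)/2) + 1) = C1


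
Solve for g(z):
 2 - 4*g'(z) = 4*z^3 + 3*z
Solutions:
 g(z) = C1 - z^4/4 - 3*z^2/8 + z/2


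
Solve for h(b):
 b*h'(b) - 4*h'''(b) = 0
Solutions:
 h(b) = C1 + Integral(C2*airyai(2^(1/3)*b/2) + C3*airybi(2^(1/3)*b/2), b)


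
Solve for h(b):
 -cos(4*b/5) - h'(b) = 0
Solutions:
 h(b) = C1 - 5*sin(4*b/5)/4


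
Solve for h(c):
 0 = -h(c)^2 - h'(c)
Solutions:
 h(c) = 1/(C1 + c)


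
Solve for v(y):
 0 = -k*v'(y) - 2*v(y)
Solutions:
 v(y) = C1*exp(-2*y/k)


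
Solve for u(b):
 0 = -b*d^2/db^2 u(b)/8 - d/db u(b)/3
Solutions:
 u(b) = C1 + C2/b^(5/3)


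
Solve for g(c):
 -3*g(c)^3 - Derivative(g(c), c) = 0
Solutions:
 g(c) = -sqrt(2)*sqrt(-1/(C1 - 3*c))/2
 g(c) = sqrt(2)*sqrt(-1/(C1 - 3*c))/2


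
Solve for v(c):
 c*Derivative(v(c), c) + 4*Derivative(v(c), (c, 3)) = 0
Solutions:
 v(c) = C1 + Integral(C2*airyai(-2^(1/3)*c/2) + C3*airybi(-2^(1/3)*c/2), c)


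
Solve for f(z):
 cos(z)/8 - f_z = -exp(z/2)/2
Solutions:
 f(z) = C1 + exp(z/2) + sin(z)/8


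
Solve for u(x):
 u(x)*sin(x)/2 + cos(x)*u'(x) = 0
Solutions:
 u(x) = C1*sqrt(cos(x))


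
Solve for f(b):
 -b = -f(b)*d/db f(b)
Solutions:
 f(b) = -sqrt(C1 + b^2)
 f(b) = sqrt(C1 + b^2)


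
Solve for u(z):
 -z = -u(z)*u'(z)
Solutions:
 u(z) = -sqrt(C1 + z^2)
 u(z) = sqrt(C1 + z^2)


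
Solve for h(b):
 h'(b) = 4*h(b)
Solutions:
 h(b) = C1*exp(4*b)


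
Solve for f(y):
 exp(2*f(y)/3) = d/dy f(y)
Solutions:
 f(y) = 3*log(-sqrt(-1/(C1 + y))) - 3*log(2) + 3*log(6)/2
 f(y) = 3*log(-1/(C1 + y))/2 - 3*log(2) + 3*log(6)/2


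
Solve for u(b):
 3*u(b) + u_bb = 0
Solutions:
 u(b) = C1*sin(sqrt(3)*b) + C2*cos(sqrt(3)*b)


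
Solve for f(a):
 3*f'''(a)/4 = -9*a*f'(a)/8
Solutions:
 f(a) = C1 + Integral(C2*airyai(-2^(2/3)*3^(1/3)*a/2) + C3*airybi(-2^(2/3)*3^(1/3)*a/2), a)


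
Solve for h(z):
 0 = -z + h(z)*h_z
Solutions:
 h(z) = -sqrt(C1 + z^2)
 h(z) = sqrt(C1 + z^2)


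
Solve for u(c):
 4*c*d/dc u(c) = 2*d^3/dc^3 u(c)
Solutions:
 u(c) = C1 + Integral(C2*airyai(2^(1/3)*c) + C3*airybi(2^(1/3)*c), c)


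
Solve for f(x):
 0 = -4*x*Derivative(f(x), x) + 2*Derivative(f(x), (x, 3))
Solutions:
 f(x) = C1 + Integral(C2*airyai(2^(1/3)*x) + C3*airybi(2^(1/3)*x), x)


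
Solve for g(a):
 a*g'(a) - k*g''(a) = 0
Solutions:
 g(a) = C1 + C2*erf(sqrt(2)*a*sqrt(-1/k)/2)/sqrt(-1/k)


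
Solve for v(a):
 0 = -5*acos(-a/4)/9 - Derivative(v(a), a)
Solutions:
 v(a) = C1 - 5*a*acos(-a/4)/9 - 5*sqrt(16 - a^2)/9


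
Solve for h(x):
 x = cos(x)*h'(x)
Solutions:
 h(x) = C1 + Integral(x/cos(x), x)


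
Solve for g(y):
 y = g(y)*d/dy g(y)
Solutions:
 g(y) = -sqrt(C1 + y^2)
 g(y) = sqrt(C1 + y^2)


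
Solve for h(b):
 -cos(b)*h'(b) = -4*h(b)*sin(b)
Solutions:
 h(b) = C1/cos(b)^4


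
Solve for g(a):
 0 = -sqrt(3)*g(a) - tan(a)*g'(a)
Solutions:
 g(a) = C1/sin(a)^(sqrt(3))


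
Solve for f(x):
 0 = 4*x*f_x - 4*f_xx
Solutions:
 f(x) = C1 + C2*erfi(sqrt(2)*x/2)


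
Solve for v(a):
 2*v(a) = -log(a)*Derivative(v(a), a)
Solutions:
 v(a) = C1*exp(-2*li(a))


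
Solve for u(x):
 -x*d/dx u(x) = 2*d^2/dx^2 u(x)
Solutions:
 u(x) = C1 + C2*erf(x/2)


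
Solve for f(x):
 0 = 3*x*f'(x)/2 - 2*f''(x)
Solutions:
 f(x) = C1 + C2*erfi(sqrt(6)*x/4)


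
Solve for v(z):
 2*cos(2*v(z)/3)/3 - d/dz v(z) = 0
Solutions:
 -2*z/3 - 3*log(sin(2*v(z)/3) - 1)/4 + 3*log(sin(2*v(z)/3) + 1)/4 = C1


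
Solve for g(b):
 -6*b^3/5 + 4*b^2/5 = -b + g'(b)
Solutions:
 g(b) = C1 - 3*b^4/10 + 4*b^3/15 + b^2/2


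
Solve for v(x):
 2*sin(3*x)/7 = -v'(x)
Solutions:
 v(x) = C1 + 2*cos(3*x)/21


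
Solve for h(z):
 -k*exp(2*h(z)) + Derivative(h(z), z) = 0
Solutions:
 h(z) = log(-sqrt(-1/(C1 + k*z))) - log(2)/2
 h(z) = log(-1/(C1 + k*z))/2 - log(2)/2


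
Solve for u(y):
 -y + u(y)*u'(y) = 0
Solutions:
 u(y) = -sqrt(C1 + y^2)
 u(y) = sqrt(C1 + y^2)


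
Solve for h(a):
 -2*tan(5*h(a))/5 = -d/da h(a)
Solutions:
 h(a) = -asin(C1*exp(2*a))/5 + pi/5
 h(a) = asin(C1*exp(2*a))/5


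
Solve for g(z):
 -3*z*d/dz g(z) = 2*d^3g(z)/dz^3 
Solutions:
 g(z) = C1 + Integral(C2*airyai(-2^(2/3)*3^(1/3)*z/2) + C3*airybi(-2^(2/3)*3^(1/3)*z/2), z)


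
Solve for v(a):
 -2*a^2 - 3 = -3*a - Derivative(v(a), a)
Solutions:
 v(a) = C1 + 2*a^3/3 - 3*a^2/2 + 3*a


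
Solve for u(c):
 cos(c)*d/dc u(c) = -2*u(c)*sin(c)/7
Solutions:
 u(c) = C1*cos(c)^(2/7)


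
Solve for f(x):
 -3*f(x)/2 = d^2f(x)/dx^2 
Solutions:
 f(x) = C1*sin(sqrt(6)*x/2) + C2*cos(sqrt(6)*x/2)


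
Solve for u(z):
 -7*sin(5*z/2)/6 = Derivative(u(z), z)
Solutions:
 u(z) = C1 + 7*cos(5*z/2)/15


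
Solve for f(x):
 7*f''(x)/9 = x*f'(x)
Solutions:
 f(x) = C1 + C2*erfi(3*sqrt(14)*x/14)


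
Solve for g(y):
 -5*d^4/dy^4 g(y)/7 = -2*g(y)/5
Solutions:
 g(y) = C1*exp(-14^(1/4)*sqrt(5)*y/5) + C2*exp(14^(1/4)*sqrt(5)*y/5) + C3*sin(14^(1/4)*sqrt(5)*y/5) + C4*cos(14^(1/4)*sqrt(5)*y/5)


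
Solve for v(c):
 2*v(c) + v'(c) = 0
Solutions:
 v(c) = C1*exp(-2*c)


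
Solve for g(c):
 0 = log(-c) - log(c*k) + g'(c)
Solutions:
 g(c) = C1 + c*log(-k)


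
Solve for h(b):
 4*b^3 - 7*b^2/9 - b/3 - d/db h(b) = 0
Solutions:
 h(b) = C1 + b^4 - 7*b^3/27 - b^2/6


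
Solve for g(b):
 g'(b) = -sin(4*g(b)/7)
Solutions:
 b + 7*log(cos(4*g(b)/7) - 1)/8 - 7*log(cos(4*g(b)/7) + 1)/8 = C1


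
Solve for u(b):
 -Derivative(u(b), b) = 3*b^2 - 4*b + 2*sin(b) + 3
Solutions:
 u(b) = C1 - b^3 + 2*b^2 - 3*b + 2*cos(b)


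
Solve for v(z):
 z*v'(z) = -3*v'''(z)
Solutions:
 v(z) = C1 + Integral(C2*airyai(-3^(2/3)*z/3) + C3*airybi(-3^(2/3)*z/3), z)


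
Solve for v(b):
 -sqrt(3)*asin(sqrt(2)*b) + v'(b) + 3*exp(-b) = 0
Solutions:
 v(b) = C1 + sqrt(3)*b*asin(sqrt(2)*b) + sqrt(6)*sqrt(1 - 2*b^2)/2 + 3*exp(-b)


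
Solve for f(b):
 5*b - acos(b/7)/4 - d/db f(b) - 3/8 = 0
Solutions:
 f(b) = C1 + 5*b^2/2 - b*acos(b/7)/4 - 3*b/8 + sqrt(49 - b^2)/4


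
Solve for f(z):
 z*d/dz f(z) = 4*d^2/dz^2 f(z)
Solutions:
 f(z) = C1 + C2*erfi(sqrt(2)*z/4)


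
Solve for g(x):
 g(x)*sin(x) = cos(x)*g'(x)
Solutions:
 g(x) = C1/cos(x)


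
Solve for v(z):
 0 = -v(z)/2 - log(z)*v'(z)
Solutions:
 v(z) = C1*exp(-li(z)/2)


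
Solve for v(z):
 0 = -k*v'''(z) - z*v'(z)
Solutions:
 v(z) = C1 + Integral(C2*airyai(z*(-1/k)^(1/3)) + C3*airybi(z*(-1/k)^(1/3)), z)


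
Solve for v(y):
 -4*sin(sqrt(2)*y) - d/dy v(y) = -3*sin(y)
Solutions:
 v(y) = C1 - 3*cos(y) + 2*sqrt(2)*cos(sqrt(2)*y)


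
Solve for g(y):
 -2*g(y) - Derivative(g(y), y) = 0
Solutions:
 g(y) = C1*exp(-2*y)


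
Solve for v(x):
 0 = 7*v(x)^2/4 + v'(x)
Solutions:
 v(x) = 4/(C1 + 7*x)


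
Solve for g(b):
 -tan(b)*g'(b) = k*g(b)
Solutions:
 g(b) = C1*exp(-k*log(sin(b)))


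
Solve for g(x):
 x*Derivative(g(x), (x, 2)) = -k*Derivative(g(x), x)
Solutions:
 g(x) = C1 + x^(1 - re(k))*(C2*sin(log(x)*Abs(im(k))) + C3*cos(log(x)*im(k)))


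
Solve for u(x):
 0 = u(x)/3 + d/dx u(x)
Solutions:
 u(x) = C1*exp(-x/3)


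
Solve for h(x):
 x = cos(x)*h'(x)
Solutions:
 h(x) = C1 + Integral(x/cos(x), x)


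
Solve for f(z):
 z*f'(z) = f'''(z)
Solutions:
 f(z) = C1 + Integral(C2*airyai(z) + C3*airybi(z), z)


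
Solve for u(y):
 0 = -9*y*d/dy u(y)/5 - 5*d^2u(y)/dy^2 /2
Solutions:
 u(y) = C1 + C2*erf(3*y/5)


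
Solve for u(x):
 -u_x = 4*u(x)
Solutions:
 u(x) = C1*exp(-4*x)


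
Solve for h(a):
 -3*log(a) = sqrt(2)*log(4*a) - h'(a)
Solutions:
 h(a) = C1 + sqrt(2)*a*log(a) + 3*a*log(a) - 3*a - sqrt(2)*a + 2*sqrt(2)*a*log(2)


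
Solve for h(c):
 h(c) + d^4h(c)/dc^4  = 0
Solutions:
 h(c) = (C1*sin(sqrt(2)*c/2) + C2*cos(sqrt(2)*c/2))*exp(-sqrt(2)*c/2) + (C3*sin(sqrt(2)*c/2) + C4*cos(sqrt(2)*c/2))*exp(sqrt(2)*c/2)


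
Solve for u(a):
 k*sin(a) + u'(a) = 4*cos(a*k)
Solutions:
 u(a) = C1 + k*cos(a) + 4*sin(a*k)/k


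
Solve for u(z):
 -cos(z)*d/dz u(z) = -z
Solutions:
 u(z) = C1 + Integral(z/cos(z), z)


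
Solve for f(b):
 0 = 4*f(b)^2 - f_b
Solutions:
 f(b) = -1/(C1 + 4*b)


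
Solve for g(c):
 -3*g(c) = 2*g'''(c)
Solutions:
 g(c) = C3*exp(-2^(2/3)*3^(1/3)*c/2) + (C1*sin(2^(2/3)*3^(5/6)*c/4) + C2*cos(2^(2/3)*3^(5/6)*c/4))*exp(2^(2/3)*3^(1/3)*c/4)


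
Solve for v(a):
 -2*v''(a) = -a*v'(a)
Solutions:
 v(a) = C1 + C2*erfi(a/2)


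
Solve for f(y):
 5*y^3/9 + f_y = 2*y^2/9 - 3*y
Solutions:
 f(y) = C1 - 5*y^4/36 + 2*y^3/27 - 3*y^2/2


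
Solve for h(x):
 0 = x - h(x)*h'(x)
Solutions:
 h(x) = -sqrt(C1 + x^2)
 h(x) = sqrt(C1 + x^2)


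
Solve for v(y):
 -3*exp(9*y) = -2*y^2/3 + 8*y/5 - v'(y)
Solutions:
 v(y) = C1 - 2*y^3/9 + 4*y^2/5 + exp(9*y)/3


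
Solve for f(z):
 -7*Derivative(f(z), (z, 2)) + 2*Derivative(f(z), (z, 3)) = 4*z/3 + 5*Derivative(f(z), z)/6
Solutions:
 f(z) = C1 + C2*exp(z*(21 - sqrt(501))/12) + C3*exp(z*(21 + sqrt(501))/12) - 4*z^2/5 + 336*z/25


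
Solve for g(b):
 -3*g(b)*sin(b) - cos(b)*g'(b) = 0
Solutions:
 g(b) = C1*cos(b)^3


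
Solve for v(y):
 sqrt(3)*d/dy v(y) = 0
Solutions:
 v(y) = C1


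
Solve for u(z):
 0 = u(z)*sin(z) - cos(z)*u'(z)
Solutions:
 u(z) = C1/cos(z)


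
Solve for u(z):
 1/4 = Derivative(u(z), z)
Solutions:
 u(z) = C1 + z/4


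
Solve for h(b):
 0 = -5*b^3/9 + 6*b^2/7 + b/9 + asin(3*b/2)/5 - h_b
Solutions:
 h(b) = C1 - 5*b^4/36 + 2*b^3/7 + b^2/18 + b*asin(3*b/2)/5 + sqrt(4 - 9*b^2)/15


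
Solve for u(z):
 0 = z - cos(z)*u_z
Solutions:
 u(z) = C1 + Integral(z/cos(z), z)


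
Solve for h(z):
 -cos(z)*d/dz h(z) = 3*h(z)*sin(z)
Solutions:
 h(z) = C1*cos(z)^3


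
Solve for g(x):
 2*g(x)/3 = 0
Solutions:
 g(x) = 0


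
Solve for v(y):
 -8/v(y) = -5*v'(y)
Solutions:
 v(y) = -sqrt(C1 + 80*y)/5
 v(y) = sqrt(C1 + 80*y)/5


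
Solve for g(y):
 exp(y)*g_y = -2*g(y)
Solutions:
 g(y) = C1*exp(2*exp(-y))


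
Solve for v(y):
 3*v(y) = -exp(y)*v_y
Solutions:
 v(y) = C1*exp(3*exp(-y))


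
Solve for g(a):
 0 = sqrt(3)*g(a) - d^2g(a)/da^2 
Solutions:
 g(a) = C1*exp(-3^(1/4)*a) + C2*exp(3^(1/4)*a)


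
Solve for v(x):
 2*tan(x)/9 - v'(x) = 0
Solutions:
 v(x) = C1 - 2*log(cos(x))/9


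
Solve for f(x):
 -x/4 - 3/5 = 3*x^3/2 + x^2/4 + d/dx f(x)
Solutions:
 f(x) = C1 - 3*x^4/8 - x^3/12 - x^2/8 - 3*x/5


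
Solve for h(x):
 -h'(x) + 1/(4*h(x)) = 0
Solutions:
 h(x) = -sqrt(C1 + 2*x)/2
 h(x) = sqrt(C1 + 2*x)/2


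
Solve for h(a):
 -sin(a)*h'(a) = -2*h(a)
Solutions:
 h(a) = C1*(cos(a) - 1)/(cos(a) + 1)


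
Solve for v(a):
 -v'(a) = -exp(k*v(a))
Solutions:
 v(a) = Piecewise((log(-1/(C1*k + a*k))/k, Ne(k, 0)), (nan, True))
 v(a) = Piecewise((C1 + a, Eq(k, 0)), (nan, True))


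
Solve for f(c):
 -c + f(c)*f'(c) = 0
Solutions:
 f(c) = -sqrt(C1 + c^2)
 f(c) = sqrt(C1 + c^2)


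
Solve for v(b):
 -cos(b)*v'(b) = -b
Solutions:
 v(b) = C1 + Integral(b/cos(b), b)


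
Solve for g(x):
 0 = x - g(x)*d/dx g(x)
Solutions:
 g(x) = -sqrt(C1 + x^2)
 g(x) = sqrt(C1 + x^2)


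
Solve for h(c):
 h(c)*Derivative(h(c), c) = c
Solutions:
 h(c) = -sqrt(C1 + c^2)
 h(c) = sqrt(C1 + c^2)


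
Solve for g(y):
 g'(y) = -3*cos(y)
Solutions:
 g(y) = C1 - 3*sin(y)


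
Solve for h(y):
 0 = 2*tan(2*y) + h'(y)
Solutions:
 h(y) = C1 + log(cos(2*y))


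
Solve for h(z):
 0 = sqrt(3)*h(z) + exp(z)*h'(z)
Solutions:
 h(z) = C1*exp(sqrt(3)*exp(-z))


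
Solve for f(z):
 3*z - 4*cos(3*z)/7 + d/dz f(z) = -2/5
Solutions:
 f(z) = C1 - 3*z^2/2 - 2*z/5 + 4*sin(3*z)/21


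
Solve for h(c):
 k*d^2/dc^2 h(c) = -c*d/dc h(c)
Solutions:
 h(c) = C1 + C2*sqrt(k)*erf(sqrt(2)*c*sqrt(1/k)/2)


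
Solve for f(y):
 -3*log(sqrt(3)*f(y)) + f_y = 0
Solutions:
 -2*Integral(1/(2*log(_y) + log(3)), (_y, f(y)))/3 = C1 - y


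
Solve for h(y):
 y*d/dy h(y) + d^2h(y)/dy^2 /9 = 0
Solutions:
 h(y) = C1 + C2*erf(3*sqrt(2)*y/2)


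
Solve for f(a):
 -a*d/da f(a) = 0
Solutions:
 f(a) = C1


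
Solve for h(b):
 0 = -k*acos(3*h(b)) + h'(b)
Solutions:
 Integral(1/acos(3*_y), (_y, h(b))) = C1 + b*k


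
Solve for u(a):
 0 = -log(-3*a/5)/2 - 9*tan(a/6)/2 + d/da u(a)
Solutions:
 u(a) = C1 + a*log(-a)/2 - a*log(5) - a/2 + a*log(15)/2 - 27*log(cos(a/6))


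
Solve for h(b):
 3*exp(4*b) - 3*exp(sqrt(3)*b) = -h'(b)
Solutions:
 h(b) = C1 - 3*exp(4*b)/4 + sqrt(3)*exp(sqrt(3)*b)


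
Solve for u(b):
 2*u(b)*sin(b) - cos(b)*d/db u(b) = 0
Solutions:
 u(b) = C1/cos(b)^2


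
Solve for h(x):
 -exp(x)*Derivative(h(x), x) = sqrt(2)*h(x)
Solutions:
 h(x) = C1*exp(sqrt(2)*exp(-x))


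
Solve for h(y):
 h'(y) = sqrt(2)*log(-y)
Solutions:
 h(y) = C1 + sqrt(2)*y*log(-y) - sqrt(2)*y


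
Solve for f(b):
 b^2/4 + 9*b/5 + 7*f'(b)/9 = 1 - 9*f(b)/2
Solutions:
 f(b) = C1*exp(-81*b/14) - b^2/18 - 1388*b/3645 + 85042/295245


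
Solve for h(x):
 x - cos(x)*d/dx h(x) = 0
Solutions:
 h(x) = C1 + Integral(x/cos(x), x)


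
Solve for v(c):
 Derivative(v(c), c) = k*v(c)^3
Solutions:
 v(c) = -sqrt(2)*sqrt(-1/(C1 + c*k))/2
 v(c) = sqrt(2)*sqrt(-1/(C1 + c*k))/2


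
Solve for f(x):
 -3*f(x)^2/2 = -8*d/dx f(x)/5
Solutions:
 f(x) = -16/(C1 + 15*x)


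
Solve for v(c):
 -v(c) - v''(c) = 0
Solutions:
 v(c) = C1*sin(c) + C2*cos(c)


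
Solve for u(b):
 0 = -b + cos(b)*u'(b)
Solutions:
 u(b) = C1 + Integral(b/cos(b), b)


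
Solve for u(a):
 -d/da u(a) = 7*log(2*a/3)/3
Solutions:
 u(a) = C1 - 7*a*log(a)/3 - 7*a*log(2)/3 + 7*a/3 + 7*a*log(3)/3


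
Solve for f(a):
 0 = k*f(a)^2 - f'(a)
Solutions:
 f(a) = -1/(C1 + a*k)


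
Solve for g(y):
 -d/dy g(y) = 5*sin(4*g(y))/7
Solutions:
 5*y/7 + log(cos(4*g(y)) - 1)/8 - log(cos(4*g(y)) + 1)/8 = C1


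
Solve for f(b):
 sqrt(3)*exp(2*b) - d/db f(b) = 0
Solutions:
 f(b) = C1 + sqrt(3)*exp(2*b)/2


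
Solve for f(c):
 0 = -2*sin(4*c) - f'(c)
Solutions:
 f(c) = C1 + cos(4*c)/2


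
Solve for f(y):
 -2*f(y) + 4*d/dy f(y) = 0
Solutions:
 f(y) = C1*exp(y/2)


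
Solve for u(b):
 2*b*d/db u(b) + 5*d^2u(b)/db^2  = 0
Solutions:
 u(b) = C1 + C2*erf(sqrt(5)*b/5)


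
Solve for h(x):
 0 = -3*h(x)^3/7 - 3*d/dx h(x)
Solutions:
 h(x) = -sqrt(14)*sqrt(-1/(C1 - x))/2
 h(x) = sqrt(14)*sqrt(-1/(C1 - x))/2


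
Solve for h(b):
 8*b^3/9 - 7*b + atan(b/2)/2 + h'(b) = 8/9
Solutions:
 h(b) = C1 - 2*b^4/9 + 7*b^2/2 - b*atan(b/2)/2 + 8*b/9 + log(b^2 + 4)/2


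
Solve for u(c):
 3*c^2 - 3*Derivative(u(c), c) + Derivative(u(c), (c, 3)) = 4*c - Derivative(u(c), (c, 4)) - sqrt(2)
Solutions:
 u(c) = C1 + C2*exp(-c*(2*2^(1/3)/(9*sqrt(77) + 79)^(1/3) + 4 + 2^(2/3)*(9*sqrt(77) + 79)^(1/3))/12)*sin(2^(1/3)*sqrt(3)*c*(-2^(1/3)*(9*sqrt(77) + 79)^(1/3) + 2/(9*sqrt(77) + 79)^(1/3))/12) + C3*exp(-c*(2*2^(1/3)/(9*sqrt(77) + 79)^(1/3) + 4 + 2^(2/3)*(9*sqrt(77) + 79)^(1/3))/12)*cos(2^(1/3)*sqrt(3)*c*(-2^(1/3)*(9*sqrt(77) + 79)^(1/3) + 2/(9*sqrt(77) + 79)^(1/3))/12) + C4*exp(c*(-2 + 2*2^(1/3)/(9*sqrt(77) + 79)^(1/3) + 2^(2/3)*(9*sqrt(77) + 79)^(1/3))/6) + c^3/3 - 2*c^2/3 + sqrt(2)*c/3 + 2*c/3


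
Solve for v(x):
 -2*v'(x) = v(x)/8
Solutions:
 v(x) = C1*exp(-x/16)


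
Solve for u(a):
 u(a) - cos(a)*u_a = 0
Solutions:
 u(a) = C1*sqrt(sin(a) + 1)/sqrt(sin(a) - 1)


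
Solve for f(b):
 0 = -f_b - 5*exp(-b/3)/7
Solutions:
 f(b) = C1 + 15*exp(-b/3)/7


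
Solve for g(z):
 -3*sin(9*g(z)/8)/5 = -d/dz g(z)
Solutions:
 -3*z/5 + 4*log(cos(9*g(z)/8) - 1)/9 - 4*log(cos(9*g(z)/8) + 1)/9 = C1


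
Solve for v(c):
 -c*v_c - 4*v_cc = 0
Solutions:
 v(c) = C1 + C2*erf(sqrt(2)*c/4)


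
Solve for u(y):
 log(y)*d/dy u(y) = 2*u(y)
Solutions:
 u(y) = C1*exp(2*li(y))


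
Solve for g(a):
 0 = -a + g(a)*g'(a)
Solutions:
 g(a) = -sqrt(C1 + a^2)
 g(a) = sqrt(C1 + a^2)


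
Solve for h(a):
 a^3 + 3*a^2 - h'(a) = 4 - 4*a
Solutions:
 h(a) = C1 + a^4/4 + a^3 + 2*a^2 - 4*a


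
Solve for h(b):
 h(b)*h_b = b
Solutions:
 h(b) = -sqrt(C1 + b^2)
 h(b) = sqrt(C1 + b^2)


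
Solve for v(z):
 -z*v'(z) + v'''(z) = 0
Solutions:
 v(z) = C1 + Integral(C2*airyai(z) + C3*airybi(z), z)


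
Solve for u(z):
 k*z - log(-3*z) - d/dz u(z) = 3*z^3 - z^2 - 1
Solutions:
 u(z) = C1 + k*z^2/2 - 3*z^4/4 + z^3/3 - z*log(-z) + z*(2 - log(3))


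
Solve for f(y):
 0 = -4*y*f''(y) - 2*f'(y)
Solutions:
 f(y) = C1 + C2*sqrt(y)


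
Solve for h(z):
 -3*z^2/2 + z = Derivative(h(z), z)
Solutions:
 h(z) = C1 - z^3/2 + z^2/2


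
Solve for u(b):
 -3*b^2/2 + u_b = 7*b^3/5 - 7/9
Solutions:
 u(b) = C1 + 7*b^4/20 + b^3/2 - 7*b/9


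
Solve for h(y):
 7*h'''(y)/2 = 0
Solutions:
 h(y) = C1 + C2*y + C3*y^2


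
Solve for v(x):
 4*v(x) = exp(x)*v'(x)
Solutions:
 v(x) = C1*exp(-4*exp(-x))


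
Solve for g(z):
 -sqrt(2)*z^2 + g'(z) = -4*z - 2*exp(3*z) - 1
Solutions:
 g(z) = C1 + sqrt(2)*z^3/3 - 2*z^2 - z - 2*exp(3*z)/3


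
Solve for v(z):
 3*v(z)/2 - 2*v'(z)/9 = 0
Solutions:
 v(z) = C1*exp(27*z/4)


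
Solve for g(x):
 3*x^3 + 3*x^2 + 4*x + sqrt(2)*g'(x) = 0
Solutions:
 g(x) = C1 - 3*sqrt(2)*x^4/8 - sqrt(2)*x^3/2 - sqrt(2)*x^2


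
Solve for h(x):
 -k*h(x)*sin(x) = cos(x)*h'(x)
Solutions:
 h(x) = C1*exp(k*log(cos(x)))


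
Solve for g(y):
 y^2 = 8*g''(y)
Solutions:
 g(y) = C1 + C2*y + y^4/96


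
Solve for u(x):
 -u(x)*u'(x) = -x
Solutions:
 u(x) = -sqrt(C1 + x^2)
 u(x) = sqrt(C1 + x^2)


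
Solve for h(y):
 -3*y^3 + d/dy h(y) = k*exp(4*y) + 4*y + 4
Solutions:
 h(y) = C1 + k*exp(4*y)/4 + 3*y^4/4 + 2*y^2 + 4*y


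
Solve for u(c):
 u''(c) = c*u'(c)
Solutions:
 u(c) = C1 + C2*erfi(sqrt(2)*c/2)


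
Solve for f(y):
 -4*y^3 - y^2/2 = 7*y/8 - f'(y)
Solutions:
 f(y) = C1 + y^4 + y^3/6 + 7*y^2/16


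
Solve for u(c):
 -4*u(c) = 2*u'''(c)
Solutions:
 u(c) = C3*exp(-2^(1/3)*c) + (C1*sin(2^(1/3)*sqrt(3)*c/2) + C2*cos(2^(1/3)*sqrt(3)*c/2))*exp(2^(1/3)*c/2)


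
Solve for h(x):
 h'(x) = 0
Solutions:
 h(x) = C1


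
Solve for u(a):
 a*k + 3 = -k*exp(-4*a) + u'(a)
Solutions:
 u(a) = C1 + a^2*k/2 + 3*a - k*exp(-4*a)/4


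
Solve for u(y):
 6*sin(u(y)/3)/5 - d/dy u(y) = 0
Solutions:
 -6*y/5 + 3*log(cos(u(y)/3) - 1)/2 - 3*log(cos(u(y)/3) + 1)/2 = C1


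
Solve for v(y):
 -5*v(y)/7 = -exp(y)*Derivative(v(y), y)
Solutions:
 v(y) = C1*exp(-5*exp(-y)/7)


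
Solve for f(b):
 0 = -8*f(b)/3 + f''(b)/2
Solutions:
 f(b) = C1*exp(-4*sqrt(3)*b/3) + C2*exp(4*sqrt(3)*b/3)


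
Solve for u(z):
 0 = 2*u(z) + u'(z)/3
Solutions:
 u(z) = C1*exp(-6*z)


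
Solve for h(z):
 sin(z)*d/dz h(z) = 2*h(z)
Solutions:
 h(z) = C1*(cos(z) - 1)/(cos(z) + 1)


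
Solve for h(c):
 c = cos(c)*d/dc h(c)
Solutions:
 h(c) = C1 + Integral(c/cos(c), c)


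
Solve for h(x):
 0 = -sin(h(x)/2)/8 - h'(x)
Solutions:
 x/8 + log(cos(h(x)/2) - 1) - log(cos(h(x)/2) + 1) = C1


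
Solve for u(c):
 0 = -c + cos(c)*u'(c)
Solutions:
 u(c) = C1 + Integral(c/cos(c), c)


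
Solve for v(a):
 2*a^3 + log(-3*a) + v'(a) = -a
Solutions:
 v(a) = C1 - a^4/2 - a^2/2 - a*log(-a) + a*(1 - log(3))


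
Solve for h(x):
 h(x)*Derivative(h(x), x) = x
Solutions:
 h(x) = -sqrt(C1 + x^2)
 h(x) = sqrt(C1 + x^2)


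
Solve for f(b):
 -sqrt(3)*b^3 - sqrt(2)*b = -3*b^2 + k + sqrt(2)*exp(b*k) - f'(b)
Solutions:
 f(b) = C1 + sqrt(3)*b^4/4 - b^3 + sqrt(2)*b^2/2 + b*k + sqrt(2)*exp(b*k)/k


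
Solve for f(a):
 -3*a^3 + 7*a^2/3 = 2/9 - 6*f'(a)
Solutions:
 f(a) = C1 + a^4/8 - 7*a^3/54 + a/27


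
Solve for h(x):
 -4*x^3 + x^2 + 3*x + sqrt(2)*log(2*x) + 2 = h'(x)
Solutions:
 h(x) = C1 - x^4 + x^3/3 + 3*x^2/2 + sqrt(2)*x*log(x) - sqrt(2)*x + sqrt(2)*x*log(2) + 2*x


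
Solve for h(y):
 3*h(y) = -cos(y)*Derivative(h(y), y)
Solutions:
 h(y) = C1*(sin(y) - 1)^(3/2)/(sin(y) + 1)^(3/2)


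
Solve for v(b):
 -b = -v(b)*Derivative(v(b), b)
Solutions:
 v(b) = -sqrt(C1 + b^2)
 v(b) = sqrt(C1 + b^2)


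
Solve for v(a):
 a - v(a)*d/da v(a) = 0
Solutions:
 v(a) = -sqrt(C1 + a^2)
 v(a) = sqrt(C1 + a^2)


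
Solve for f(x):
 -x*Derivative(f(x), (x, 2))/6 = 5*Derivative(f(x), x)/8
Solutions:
 f(x) = C1 + C2/x^(11/4)


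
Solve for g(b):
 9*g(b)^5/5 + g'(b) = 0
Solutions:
 g(b) = -5^(1/4)*(1/(C1 + 36*b))^(1/4)
 g(b) = 5^(1/4)*(1/(C1 + 36*b))^(1/4)
 g(b) = -5^(1/4)*I*(1/(C1 + 36*b))^(1/4)
 g(b) = 5^(1/4)*I*(1/(C1 + 36*b))^(1/4)


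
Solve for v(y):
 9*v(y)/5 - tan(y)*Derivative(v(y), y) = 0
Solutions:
 v(y) = C1*sin(y)^(9/5)


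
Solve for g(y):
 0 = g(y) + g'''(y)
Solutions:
 g(y) = C3*exp(-y) + (C1*sin(sqrt(3)*y/2) + C2*cos(sqrt(3)*y/2))*exp(y/2)


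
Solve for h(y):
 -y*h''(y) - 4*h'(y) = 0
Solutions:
 h(y) = C1 + C2/y^3


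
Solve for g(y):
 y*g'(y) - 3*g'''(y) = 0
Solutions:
 g(y) = C1 + Integral(C2*airyai(3^(2/3)*y/3) + C3*airybi(3^(2/3)*y/3), y)


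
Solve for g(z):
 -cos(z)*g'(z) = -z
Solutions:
 g(z) = C1 + Integral(z/cos(z), z)


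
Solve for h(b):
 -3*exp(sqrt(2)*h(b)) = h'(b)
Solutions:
 h(b) = sqrt(2)*(2*log(1/(C1 + 3*b)) - log(2))/4


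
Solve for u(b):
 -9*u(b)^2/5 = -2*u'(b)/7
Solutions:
 u(b) = -10/(C1 + 63*b)


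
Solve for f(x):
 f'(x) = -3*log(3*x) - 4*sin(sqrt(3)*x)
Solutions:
 f(x) = C1 - 3*x*log(x) - 3*x*log(3) + 3*x + 4*sqrt(3)*cos(sqrt(3)*x)/3


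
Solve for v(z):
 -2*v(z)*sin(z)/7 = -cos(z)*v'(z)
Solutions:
 v(z) = C1/cos(z)^(2/7)


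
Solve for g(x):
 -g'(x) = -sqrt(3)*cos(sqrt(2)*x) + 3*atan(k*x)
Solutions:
 g(x) = C1 - 3*Piecewise((x*atan(k*x) - log(k^2*x^2 + 1)/(2*k), Ne(k, 0)), (0, True)) + sqrt(6)*sin(sqrt(2)*x)/2


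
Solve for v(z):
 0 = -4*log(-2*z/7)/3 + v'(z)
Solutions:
 v(z) = C1 + 4*z*log(-z)/3 + 4*z*(-log(7) - 1 + log(2))/3


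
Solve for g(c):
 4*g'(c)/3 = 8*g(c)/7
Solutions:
 g(c) = C1*exp(6*c/7)


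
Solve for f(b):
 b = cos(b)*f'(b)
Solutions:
 f(b) = C1 + Integral(b/cos(b), b)


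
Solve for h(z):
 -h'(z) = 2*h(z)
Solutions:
 h(z) = C1*exp(-2*z)


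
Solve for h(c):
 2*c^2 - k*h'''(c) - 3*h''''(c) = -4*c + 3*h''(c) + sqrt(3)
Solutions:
 h(c) = C1 + C2*c + C3*exp(c*(-k + sqrt(k^2 - 36))/6) + C4*exp(-c*(k + sqrt(k^2 - 36))/6) + c^4/18 + 2*c^3*(3 - k)/27 + c^2*(4*k^2 - 12*k - 36 - 9*sqrt(3))/54


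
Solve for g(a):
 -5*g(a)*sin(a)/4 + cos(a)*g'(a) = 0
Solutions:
 g(a) = C1/cos(a)^(5/4)


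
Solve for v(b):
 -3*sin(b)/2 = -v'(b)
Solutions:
 v(b) = C1 - 3*cos(b)/2


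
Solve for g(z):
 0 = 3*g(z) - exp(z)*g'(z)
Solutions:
 g(z) = C1*exp(-3*exp(-z))


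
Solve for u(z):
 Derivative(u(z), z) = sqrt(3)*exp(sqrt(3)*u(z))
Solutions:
 u(z) = sqrt(3)*(2*log(-1/(C1 + sqrt(3)*z)) - log(3))/6


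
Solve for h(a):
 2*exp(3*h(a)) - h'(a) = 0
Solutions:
 h(a) = log(-1/(C1 + 6*a))/3
 h(a) = log((-1/(C1 + 2*a))^(1/3)*(-3^(2/3) - 3*3^(1/6)*I)/6)
 h(a) = log((-1/(C1 + 2*a))^(1/3)*(-3^(2/3) + 3*3^(1/6)*I)/6)


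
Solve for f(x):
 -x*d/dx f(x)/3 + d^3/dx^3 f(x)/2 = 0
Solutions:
 f(x) = C1 + Integral(C2*airyai(2^(1/3)*3^(2/3)*x/3) + C3*airybi(2^(1/3)*3^(2/3)*x/3), x)


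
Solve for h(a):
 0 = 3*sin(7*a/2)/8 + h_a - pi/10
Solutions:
 h(a) = C1 + pi*a/10 + 3*cos(7*a/2)/28


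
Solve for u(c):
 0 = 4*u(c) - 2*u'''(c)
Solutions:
 u(c) = C3*exp(2^(1/3)*c) + (C1*sin(2^(1/3)*sqrt(3)*c/2) + C2*cos(2^(1/3)*sqrt(3)*c/2))*exp(-2^(1/3)*c/2)


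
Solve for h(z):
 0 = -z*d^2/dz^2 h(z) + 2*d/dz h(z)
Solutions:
 h(z) = C1 + C2*z^3


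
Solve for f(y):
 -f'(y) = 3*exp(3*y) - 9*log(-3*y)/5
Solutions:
 f(y) = C1 + 9*y*log(-y)/5 + 9*y*(-1 + log(3))/5 - exp(3*y)


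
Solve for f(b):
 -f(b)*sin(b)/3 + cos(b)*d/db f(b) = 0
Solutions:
 f(b) = C1/cos(b)^(1/3)


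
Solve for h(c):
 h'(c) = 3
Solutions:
 h(c) = C1 + 3*c


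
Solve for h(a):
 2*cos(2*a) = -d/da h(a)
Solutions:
 h(a) = C1 - sin(2*a)


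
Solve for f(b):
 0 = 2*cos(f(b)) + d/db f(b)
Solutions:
 f(b) = pi - asin((C1 + exp(4*b))/(C1 - exp(4*b)))
 f(b) = asin((C1 + exp(4*b))/(C1 - exp(4*b)))


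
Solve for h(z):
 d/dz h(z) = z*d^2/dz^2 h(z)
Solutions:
 h(z) = C1 + C2*z^2


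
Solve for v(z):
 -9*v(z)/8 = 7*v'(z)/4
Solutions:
 v(z) = C1*exp(-9*z/14)


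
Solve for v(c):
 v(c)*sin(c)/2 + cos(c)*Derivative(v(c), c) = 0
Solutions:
 v(c) = C1*sqrt(cos(c))


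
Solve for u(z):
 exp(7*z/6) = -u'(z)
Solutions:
 u(z) = C1 - 6*exp(7*z/6)/7


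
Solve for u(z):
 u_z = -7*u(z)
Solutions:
 u(z) = C1*exp(-7*z)


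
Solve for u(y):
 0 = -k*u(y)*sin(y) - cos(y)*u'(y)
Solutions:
 u(y) = C1*exp(k*log(cos(y)))


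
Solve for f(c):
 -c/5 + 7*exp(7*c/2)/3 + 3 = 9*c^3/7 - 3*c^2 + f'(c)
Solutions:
 f(c) = C1 - 9*c^4/28 + c^3 - c^2/10 + 3*c + 2*exp(7*c/2)/3


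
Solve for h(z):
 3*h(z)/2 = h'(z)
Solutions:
 h(z) = C1*exp(3*z/2)


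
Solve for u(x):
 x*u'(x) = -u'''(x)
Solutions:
 u(x) = C1 + Integral(C2*airyai(-x) + C3*airybi(-x), x)


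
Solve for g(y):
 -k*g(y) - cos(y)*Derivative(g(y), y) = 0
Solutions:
 g(y) = C1*exp(k*(log(sin(y) - 1) - log(sin(y) + 1))/2)


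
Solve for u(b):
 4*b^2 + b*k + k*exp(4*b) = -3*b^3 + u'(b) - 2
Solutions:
 u(b) = C1 + 3*b^4/4 + 4*b^3/3 + b^2*k/2 + 2*b + k*exp(4*b)/4


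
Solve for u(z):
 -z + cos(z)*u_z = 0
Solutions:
 u(z) = C1 + Integral(z/cos(z), z)


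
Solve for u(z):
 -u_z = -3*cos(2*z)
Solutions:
 u(z) = C1 + 3*sin(2*z)/2


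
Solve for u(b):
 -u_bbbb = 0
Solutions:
 u(b) = C1 + C2*b + C3*b^2 + C4*b^3


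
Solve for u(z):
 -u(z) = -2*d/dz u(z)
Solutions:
 u(z) = C1*exp(z/2)


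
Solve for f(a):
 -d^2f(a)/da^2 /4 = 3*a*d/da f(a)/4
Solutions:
 f(a) = C1 + C2*erf(sqrt(6)*a/2)


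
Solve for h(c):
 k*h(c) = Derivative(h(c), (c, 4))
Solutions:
 h(c) = C1*exp(-c*k^(1/4)) + C2*exp(c*k^(1/4)) + C3*exp(-I*c*k^(1/4)) + C4*exp(I*c*k^(1/4))


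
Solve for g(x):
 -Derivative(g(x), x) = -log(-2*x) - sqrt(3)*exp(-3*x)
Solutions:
 g(x) = C1 + x*log(-x) + x*(-1 + log(2)) - sqrt(3)*exp(-3*x)/3


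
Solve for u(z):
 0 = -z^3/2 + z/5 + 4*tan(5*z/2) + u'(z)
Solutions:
 u(z) = C1 + z^4/8 - z^2/10 + 8*log(cos(5*z/2))/5


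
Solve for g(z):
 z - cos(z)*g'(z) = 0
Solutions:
 g(z) = C1 + Integral(z/cos(z), z)


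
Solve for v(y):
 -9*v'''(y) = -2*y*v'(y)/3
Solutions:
 v(y) = C1 + Integral(C2*airyai(2^(1/3)*y/3) + C3*airybi(2^(1/3)*y/3), y)


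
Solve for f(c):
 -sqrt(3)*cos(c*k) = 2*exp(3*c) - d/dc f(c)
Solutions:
 f(c) = C1 + 2*exp(3*c)/3 + sqrt(3)*sin(c*k)/k


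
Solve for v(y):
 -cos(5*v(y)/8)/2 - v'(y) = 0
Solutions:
 y/2 - 4*log(sin(5*v(y)/8) - 1)/5 + 4*log(sin(5*v(y)/8) + 1)/5 = C1


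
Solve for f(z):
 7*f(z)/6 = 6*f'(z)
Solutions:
 f(z) = C1*exp(7*z/36)


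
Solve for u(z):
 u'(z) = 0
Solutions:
 u(z) = C1


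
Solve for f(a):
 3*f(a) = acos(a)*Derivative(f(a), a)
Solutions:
 f(a) = C1*exp(3*Integral(1/acos(a), a))


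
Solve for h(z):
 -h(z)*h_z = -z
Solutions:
 h(z) = -sqrt(C1 + z^2)
 h(z) = sqrt(C1 + z^2)


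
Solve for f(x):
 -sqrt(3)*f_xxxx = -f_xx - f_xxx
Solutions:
 f(x) = C1 + C2*x + C3*exp(sqrt(3)*x*(1 - sqrt(1 + 4*sqrt(3)))/6) + C4*exp(sqrt(3)*x*(1 + sqrt(1 + 4*sqrt(3)))/6)


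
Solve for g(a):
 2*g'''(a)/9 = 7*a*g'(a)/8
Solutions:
 g(a) = C1 + Integral(C2*airyai(2^(2/3)*63^(1/3)*a/4) + C3*airybi(2^(2/3)*63^(1/3)*a/4), a)


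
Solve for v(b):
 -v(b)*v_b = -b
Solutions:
 v(b) = -sqrt(C1 + b^2)
 v(b) = sqrt(C1 + b^2)


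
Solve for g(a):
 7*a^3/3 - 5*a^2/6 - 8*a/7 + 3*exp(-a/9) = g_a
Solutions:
 g(a) = C1 + 7*a^4/12 - 5*a^3/18 - 4*a^2/7 - 27*exp(-a/9)


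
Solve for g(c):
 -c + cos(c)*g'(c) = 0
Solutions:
 g(c) = C1 + Integral(c/cos(c), c)


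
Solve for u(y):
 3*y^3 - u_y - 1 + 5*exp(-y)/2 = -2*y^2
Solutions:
 u(y) = C1 + 3*y^4/4 + 2*y^3/3 - y - 5*exp(-y)/2


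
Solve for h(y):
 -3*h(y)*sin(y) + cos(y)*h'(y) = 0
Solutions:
 h(y) = C1/cos(y)^3


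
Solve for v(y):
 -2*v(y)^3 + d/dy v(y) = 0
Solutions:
 v(y) = -sqrt(2)*sqrt(-1/(C1 + 2*y))/2
 v(y) = sqrt(2)*sqrt(-1/(C1 + 2*y))/2


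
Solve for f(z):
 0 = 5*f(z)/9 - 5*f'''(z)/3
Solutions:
 f(z) = C3*exp(3^(2/3)*z/3) + (C1*sin(3^(1/6)*z/2) + C2*cos(3^(1/6)*z/2))*exp(-3^(2/3)*z/6)


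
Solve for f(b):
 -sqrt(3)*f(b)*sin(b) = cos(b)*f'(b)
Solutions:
 f(b) = C1*cos(b)^(sqrt(3))


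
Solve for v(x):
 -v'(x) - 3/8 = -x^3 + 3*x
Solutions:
 v(x) = C1 + x^4/4 - 3*x^2/2 - 3*x/8


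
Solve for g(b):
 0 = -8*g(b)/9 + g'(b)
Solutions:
 g(b) = C1*exp(8*b/9)


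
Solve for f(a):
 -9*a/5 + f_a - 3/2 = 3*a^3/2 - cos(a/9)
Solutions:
 f(a) = C1 + 3*a^4/8 + 9*a^2/10 + 3*a/2 - 9*sin(a/9)


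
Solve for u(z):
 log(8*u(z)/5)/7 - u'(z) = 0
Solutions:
 -7*Integral(1/(log(_y) - log(5) + 3*log(2)), (_y, u(z))) = C1 - z


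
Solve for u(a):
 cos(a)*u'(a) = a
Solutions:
 u(a) = C1 + Integral(a/cos(a), a)


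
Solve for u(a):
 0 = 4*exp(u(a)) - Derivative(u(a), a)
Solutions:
 u(a) = log(-1/(C1 + 4*a))


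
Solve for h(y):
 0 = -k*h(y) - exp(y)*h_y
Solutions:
 h(y) = C1*exp(k*exp(-y))


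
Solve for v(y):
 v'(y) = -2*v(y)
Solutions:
 v(y) = C1*exp(-2*y)


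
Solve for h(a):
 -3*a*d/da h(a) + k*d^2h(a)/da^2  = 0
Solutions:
 h(a) = C1 + C2*erf(sqrt(6)*a*sqrt(-1/k)/2)/sqrt(-1/k)


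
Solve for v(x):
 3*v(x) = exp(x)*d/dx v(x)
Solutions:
 v(x) = C1*exp(-3*exp(-x))


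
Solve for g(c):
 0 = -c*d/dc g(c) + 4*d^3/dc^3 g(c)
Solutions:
 g(c) = C1 + Integral(C2*airyai(2^(1/3)*c/2) + C3*airybi(2^(1/3)*c/2), c)


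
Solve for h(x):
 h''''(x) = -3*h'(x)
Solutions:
 h(x) = C1 + C4*exp(-3^(1/3)*x) + (C2*sin(3^(5/6)*x/2) + C3*cos(3^(5/6)*x/2))*exp(3^(1/3)*x/2)


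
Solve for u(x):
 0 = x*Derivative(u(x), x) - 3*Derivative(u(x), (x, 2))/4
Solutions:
 u(x) = C1 + C2*erfi(sqrt(6)*x/3)


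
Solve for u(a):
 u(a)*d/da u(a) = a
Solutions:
 u(a) = -sqrt(C1 + a^2)
 u(a) = sqrt(C1 + a^2)


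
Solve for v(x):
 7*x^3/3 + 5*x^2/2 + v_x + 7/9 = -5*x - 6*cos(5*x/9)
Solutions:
 v(x) = C1 - 7*x^4/12 - 5*x^3/6 - 5*x^2/2 - 7*x/9 - 54*sin(5*x/9)/5


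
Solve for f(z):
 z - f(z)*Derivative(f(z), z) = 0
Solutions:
 f(z) = -sqrt(C1 + z^2)
 f(z) = sqrt(C1 + z^2)


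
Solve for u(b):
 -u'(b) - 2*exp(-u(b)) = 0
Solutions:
 u(b) = log(C1 - 2*b)


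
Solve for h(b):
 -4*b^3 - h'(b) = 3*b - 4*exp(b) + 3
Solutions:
 h(b) = C1 - b^4 - 3*b^2/2 - 3*b + 4*exp(b)


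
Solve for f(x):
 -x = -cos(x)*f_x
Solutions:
 f(x) = C1 + Integral(x/cos(x), x)


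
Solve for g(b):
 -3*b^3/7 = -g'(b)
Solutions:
 g(b) = C1 + 3*b^4/28


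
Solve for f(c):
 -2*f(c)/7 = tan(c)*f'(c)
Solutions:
 f(c) = C1/sin(c)^(2/7)


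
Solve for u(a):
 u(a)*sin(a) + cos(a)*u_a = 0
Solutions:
 u(a) = C1*cos(a)


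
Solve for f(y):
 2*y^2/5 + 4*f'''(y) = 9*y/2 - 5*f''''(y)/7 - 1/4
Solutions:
 f(y) = C1 + C2*y + C3*y^2 + C4*exp(-28*y/5) - y^5/600 + 65*y^4/1344 - 141*y^3/3136


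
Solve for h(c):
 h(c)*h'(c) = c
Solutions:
 h(c) = -sqrt(C1 + c^2)
 h(c) = sqrt(C1 + c^2)


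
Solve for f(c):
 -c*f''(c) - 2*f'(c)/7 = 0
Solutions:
 f(c) = C1 + C2*c^(5/7)


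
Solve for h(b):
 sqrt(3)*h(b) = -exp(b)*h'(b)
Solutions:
 h(b) = C1*exp(sqrt(3)*exp(-b))


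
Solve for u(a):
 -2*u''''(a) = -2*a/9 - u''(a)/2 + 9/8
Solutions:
 u(a) = C1 + C2*a + C3*exp(-a/2) + C4*exp(a/2) - 2*a^3/27 + 9*a^2/8


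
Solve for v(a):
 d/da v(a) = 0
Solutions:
 v(a) = C1


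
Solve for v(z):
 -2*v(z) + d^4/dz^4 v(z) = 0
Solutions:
 v(z) = C1*exp(-2^(1/4)*z) + C2*exp(2^(1/4)*z) + C3*sin(2^(1/4)*z) + C4*cos(2^(1/4)*z)


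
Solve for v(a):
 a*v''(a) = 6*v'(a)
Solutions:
 v(a) = C1 + C2*a^7


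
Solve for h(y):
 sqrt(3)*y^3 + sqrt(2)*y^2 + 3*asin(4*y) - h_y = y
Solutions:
 h(y) = C1 + sqrt(3)*y^4/4 + sqrt(2)*y^3/3 - y^2/2 + 3*y*asin(4*y) + 3*sqrt(1 - 16*y^2)/4


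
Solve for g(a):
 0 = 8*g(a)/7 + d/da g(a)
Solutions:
 g(a) = C1*exp(-8*a/7)


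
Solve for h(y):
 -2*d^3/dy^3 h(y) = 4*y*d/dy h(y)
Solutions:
 h(y) = C1 + Integral(C2*airyai(-2^(1/3)*y) + C3*airybi(-2^(1/3)*y), y)


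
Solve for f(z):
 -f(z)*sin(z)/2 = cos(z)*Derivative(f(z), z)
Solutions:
 f(z) = C1*sqrt(cos(z))


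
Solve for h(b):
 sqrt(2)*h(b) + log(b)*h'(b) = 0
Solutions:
 h(b) = C1*exp(-sqrt(2)*li(b))


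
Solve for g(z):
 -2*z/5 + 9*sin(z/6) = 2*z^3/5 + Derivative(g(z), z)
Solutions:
 g(z) = C1 - z^4/10 - z^2/5 - 54*cos(z/6)


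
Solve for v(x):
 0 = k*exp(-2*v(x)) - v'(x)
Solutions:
 v(x) = log(-sqrt(C1 + 2*k*x))
 v(x) = log(C1 + 2*k*x)/2


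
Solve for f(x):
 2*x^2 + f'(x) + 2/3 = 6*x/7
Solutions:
 f(x) = C1 - 2*x^3/3 + 3*x^2/7 - 2*x/3


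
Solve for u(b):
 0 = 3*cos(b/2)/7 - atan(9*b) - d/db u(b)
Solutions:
 u(b) = C1 - b*atan(9*b) + log(81*b^2 + 1)/18 + 6*sin(b/2)/7


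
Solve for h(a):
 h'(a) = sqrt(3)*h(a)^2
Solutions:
 h(a) = -1/(C1 + sqrt(3)*a)


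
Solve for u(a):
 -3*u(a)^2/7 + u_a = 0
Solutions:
 u(a) = -7/(C1 + 3*a)


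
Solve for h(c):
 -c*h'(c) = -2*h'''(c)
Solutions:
 h(c) = C1 + Integral(C2*airyai(2^(2/3)*c/2) + C3*airybi(2^(2/3)*c/2), c)


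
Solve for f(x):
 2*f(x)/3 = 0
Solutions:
 f(x) = 0


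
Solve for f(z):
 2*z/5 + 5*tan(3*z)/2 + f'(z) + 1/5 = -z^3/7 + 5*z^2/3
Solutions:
 f(z) = C1 - z^4/28 + 5*z^3/9 - z^2/5 - z/5 + 5*log(cos(3*z))/6


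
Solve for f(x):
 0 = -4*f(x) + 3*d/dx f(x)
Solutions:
 f(x) = C1*exp(4*x/3)


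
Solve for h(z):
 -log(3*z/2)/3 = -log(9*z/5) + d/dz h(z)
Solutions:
 h(z) = C1 + 2*z*log(z)/3 - z*log(5) - 2*z/3 + z*log(2)/3 + 5*z*log(3)/3


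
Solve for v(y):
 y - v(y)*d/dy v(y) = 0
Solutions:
 v(y) = -sqrt(C1 + y^2)
 v(y) = sqrt(C1 + y^2)


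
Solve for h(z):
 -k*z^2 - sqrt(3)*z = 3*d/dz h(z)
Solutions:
 h(z) = C1 - k*z^3/9 - sqrt(3)*z^2/6


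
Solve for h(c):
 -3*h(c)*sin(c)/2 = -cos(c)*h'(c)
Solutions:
 h(c) = C1/cos(c)^(3/2)


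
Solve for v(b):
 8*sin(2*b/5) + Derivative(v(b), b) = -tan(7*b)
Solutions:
 v(b) = C1 + log(cos(7*b))/7 + 20*cos(2*b/5)


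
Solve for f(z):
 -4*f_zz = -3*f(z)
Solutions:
 f(z) = C1*exp(-sqrt(3)*z/2) + C2*exp(sqrt(3)*z/2)


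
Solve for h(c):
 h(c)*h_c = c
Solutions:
 h(c) = -sqrt(C1 + c^2)
 h(c) = sqrt(C1 + c^2)


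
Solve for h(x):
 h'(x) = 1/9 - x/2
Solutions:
 h(x) = C1 - x^2/4 + x/9


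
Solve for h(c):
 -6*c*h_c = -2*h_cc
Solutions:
 h(c) = C1 + C2*erfi(sqrt(6)*c/2)
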